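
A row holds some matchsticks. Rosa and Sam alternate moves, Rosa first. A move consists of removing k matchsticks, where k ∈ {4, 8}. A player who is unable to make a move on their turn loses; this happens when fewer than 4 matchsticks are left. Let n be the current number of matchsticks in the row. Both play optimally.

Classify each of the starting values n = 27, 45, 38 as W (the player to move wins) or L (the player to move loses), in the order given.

27: L, 45: W, 38: L

Work bottom-up. With no move the player to move loses. Otherwise the position is W if at least one move leads to an L position for the opponent, and L if every move leads to a W.
n=0: no move → L
n=1: no move → L
n=2: no move → L
n=3: no move → L
n=4: →0(L), so W
n=5: →1(L), so W
n=6: →2(L), so W
n=7: →3(L), so W
n=8: →0(L), so W
n=9: →1(L), so W
n=10: →2(L), so W
n=11: →3(L), so W
n=12: →8(W), 4(W) — all W, so L
n=13: →9(W), 5(W) — all W, so L
n=14: →10(W), 6(W) — all W, so L
n=15: →11(W), 7(W) — all W, so L
n=16: →12(L), so W
n=17: →13(L), so W
n=18: →14(L), so W
n=19: →15(L), so W
n=20: →12(L), so W
n=21: →13(L), so W
n=22: →14(L), so W
n=23: →15(L), so W
n=24: →20(W), 16(W) — all W, so L
n=25: →21(W), 17(W) — all W, so L
n=26: →22(W), 18(W) — all W, so L
n=27: →23(W), 19(W) — all W, so L
n=28: →24(L), so W
n=29: →25(L), so W
n=30: →26(L), so W
n=31: →27(L), so W
n=32: →24(L), so W
n=33: →25(L), so W
n=34: →26(L), so W
n=35: →27(L), so W
n=36: →32(W), 28(W) — all W, so L
n=37: →33(W), 29(W) — all W, so L
n=38: →34(W), 30(W) — all W, so L
n=39: →35(W), 31(W) — all W, so L
n=40: →36(L), so W
n=41: →37(L), so W
n=42: →38(L), so W
n=43: →39(L), so W
n=44: →36(L), so W
n=45: →37(L), so W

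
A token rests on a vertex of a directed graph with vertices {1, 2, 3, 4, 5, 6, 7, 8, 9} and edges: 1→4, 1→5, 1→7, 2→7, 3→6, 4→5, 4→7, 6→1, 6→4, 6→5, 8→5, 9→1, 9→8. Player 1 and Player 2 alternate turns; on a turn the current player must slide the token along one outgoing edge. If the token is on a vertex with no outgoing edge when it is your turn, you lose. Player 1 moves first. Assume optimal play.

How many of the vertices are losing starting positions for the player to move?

Work bottom-up. With no move the player to move loses. Otherwise the position is W if at least one move leads to an L position for the opponent, and L if every move leads to a W.
Every edge goes from a vertex to one that appears earlier in the order 5, 7, 4, 2, 1, 6, 3, 8, 9, so processing vertices in that order labels each vertex after all of its successors.
5: no outgoing edge → L
7: no outgoing edge → L
4: →7(L), so W
2: →7(L), so W
1: →7(L), so W
6: →5(L), so W
3: →6(W) only, which is W, so L
8: →5(L), so W
9: →8(W), 1(W) — all W, so L
The L vertices are 3, 5, 7, 9; that is 4 in all.

4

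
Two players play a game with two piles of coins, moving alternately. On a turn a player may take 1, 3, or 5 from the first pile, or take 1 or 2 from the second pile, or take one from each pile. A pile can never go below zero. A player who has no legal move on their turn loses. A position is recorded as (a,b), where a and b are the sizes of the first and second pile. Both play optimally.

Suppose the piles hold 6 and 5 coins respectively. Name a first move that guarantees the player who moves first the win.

Use the standard recursion: the mover loses at a terminal position; elsewhere, the mover wins exactly when some move hands the opponent an L position.
No move ever increases a pile, so every position that can arise here has a ≤ 6 and b ≤ 5; it is enough to label the cells with 0 ≤ a ≤ 6 and 0 ≤ b ≤ 5.
Every move lowers a or b (never raises either), so fill the grid row by row in increasing a, and left to right within a row: each cell's successors are then already labelled.
      b=0  b=1  b=2  b=3  b=4  b=5
a=0:    L    W    W    L    W    W
a=1:    W    W    L    W    W    L
a=2:    L    W    W    W    L    W
a=3:    W    W    L    W    W    W
a=4:    L    W    W    W    L    W
a=5:    W    W    L    W    W    W
a=6:    L    W    W    W    L    W
Cells with no legal move (terminal, hence L): (0,0).
The remaining L cells, each justified by listing all of its moves:
(0,3): only reaches (0,2)(W), (0,1)(W), all W → L
(1,2): only reaches (0,2)(W), (1,1)(W), (1,0)(W), (0,1)(W), all W → L
(1,5): only reaches (0,5)(W), (1,4)(W), (1,3)(W), (0,4)(W), all W → L
(2,0): only reaches (1,0)(W), which is W → L
(2,4): only reaches (1,4)(W), (2,3)(W), (2,2)(W), (1,3)(W), all W → L
(3,2): only reaches (2,2)(W), (0,2)(W), (3,1)(W), (3,0)(W), (2,1)(W), all W → L
(4,0): only reaches (3,0)(W), (1,0)(W), all W → L
(4,4): only reaches (3,4)(W), (1,4)(W), (4,3)(W), (4,2)(W), (3,3)(W), all W → L
(5,2): only reaches (4,2)(W), (2,2)(W), (0,2)(W), (5,1)(W), (5,0)(W), (4,1)(W), all W → L
(6,0): only reaches (5,0)(W), (3,0)(W), (1,0)(W), all W → L
(6,4): only reaches (5,4)(W), (3,4)(W), (1,4)(W), (6,3)(W), (6,2)(W), (5,3)(W), all W → L
Every other cell has at least one move into one of the L cells above, so it is W.
From (6,5), the L positions reachable in one move are: (1,5), (6,4). Any move reaching one of these is winning.

Move to (1,5).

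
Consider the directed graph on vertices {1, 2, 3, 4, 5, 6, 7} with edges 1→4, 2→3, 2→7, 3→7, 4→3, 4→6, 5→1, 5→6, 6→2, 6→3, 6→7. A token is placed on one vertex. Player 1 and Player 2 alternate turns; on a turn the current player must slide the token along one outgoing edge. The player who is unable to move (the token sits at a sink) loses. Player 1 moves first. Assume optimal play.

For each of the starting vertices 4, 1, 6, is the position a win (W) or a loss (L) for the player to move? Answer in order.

4: L, 1: W, 6: W

Use the standard recursion: the mover loses at a terminal position; elsewhere, the mover wins exactly when some move hands the opponent an L position.
Every edge goes from a vertex to one that appears earlier in the order 7, 3, 2, 6, 4, 1, 5, so processing vertices in that order labels each vertex after all of its successors.
7: no outgoing edge → L
3: →7(L), so W
2: →7(L), so W
6: →7(L), so W
4: →6(W), 3(W) — all W, so L
1: →4(L), so W
5: →1(W), 6(W) — all W, so L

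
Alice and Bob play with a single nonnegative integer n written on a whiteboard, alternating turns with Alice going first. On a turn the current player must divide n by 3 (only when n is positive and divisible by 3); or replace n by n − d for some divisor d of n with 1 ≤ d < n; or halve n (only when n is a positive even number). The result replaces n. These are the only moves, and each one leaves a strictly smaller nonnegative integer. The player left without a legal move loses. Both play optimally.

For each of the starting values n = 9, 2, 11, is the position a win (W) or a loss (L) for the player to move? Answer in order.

Classify positions by backward induction: terminal positions (no move available) are L. From any other position, the mover wins iff some move reaches an L.
n=0: no move → L
n=1: no move → L
n=2: W (go to 1, an L position)
n=3: W (go to 1, an L position)
n=4: L (options 2(W), 3(W) are all W)
n=5: W (go to 4, an L position)
n=6: W (go to 4, an L position)
n=7: L (sole option 6(W) is W)
n=8: W (go to 4, an L position)
n=9: L (options 3(W), 6(W), 8(W) are all W)
n=10: W (go to 9, an L position)
n=11: L (sole option 10(W) is W)

9: L, 2: W, 11: L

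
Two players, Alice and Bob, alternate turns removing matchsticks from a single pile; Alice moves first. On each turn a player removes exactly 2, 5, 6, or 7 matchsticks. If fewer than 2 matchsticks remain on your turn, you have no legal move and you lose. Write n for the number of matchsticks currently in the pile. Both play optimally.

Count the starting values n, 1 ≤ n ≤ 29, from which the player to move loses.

8

Label each position W (a win for the player to move) or L (a loss). A position with no legal move is L; any other position is W exactly when some move reaches an L, and L when every move reaches a W.
n=0: no move → L
n=1: no move → L
n=2: →0(L), so W
n=3: →1(L), so W
n=4: →2(W) only, which is W, so L
n=5: →0(L), so W
n=6: →4(L), so W
n=7: →1(L), so W
n=8: →1(L), so W
n=9: →4(L), so W
n=10: →4(L), so W
n=11: →4(L), so W
n=12: →10(W), 7(W), 6(W), 5(W) — all W, so L
n=13: →11(W), 8(W), 7(W), 6(W) — all W, so L
n=14: →12(L), so W
n=15: →13(L), so W
n=16: →14(W), 11(W), 10(W), 9(W) — all W, so L
n=17: →12(L), so W
n=18: →16(L), so W
n=19: →13(L), so W
n=20: →13(L), so W
n=21: →16(L), so W
n=22: →16(L), so W
n=23: →16(L), so W
n=24: →22(W), 19(W), 18(W), 17(W) — all W, so L
n=25: →23(W), 20(W), 19(W), 18(W) — all W, so L
n=26: →24(L), so W
n=27: →25(L), so W
n=28: →26(W), 23(W), 22(W), 21(W) — all W, so L
n=29: →24(L), so W
L entries with 1 ≤ n ≤ 29 (n=0 is outside the asked range and is not counted): n = 1, 4, 12, 13, 16, 24, 25, 28; that makes 8.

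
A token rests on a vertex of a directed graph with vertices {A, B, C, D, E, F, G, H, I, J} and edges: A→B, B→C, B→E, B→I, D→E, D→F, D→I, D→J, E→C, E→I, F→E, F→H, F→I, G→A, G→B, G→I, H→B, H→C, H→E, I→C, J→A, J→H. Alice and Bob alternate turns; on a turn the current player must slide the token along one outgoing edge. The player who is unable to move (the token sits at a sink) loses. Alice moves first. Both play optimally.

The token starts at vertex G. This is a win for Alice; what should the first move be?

Compute win/loss labels from the base case upward. A position with no move is L. Any other position is W if it can reach an L in one move, else L.
Every edge goes from a vertex to one that appears earlier in the order C, I, E, B, H, A, J, F, G, D, so processing vertices in that order labels each vertex after all of its successors.
C: no outgoing edge → L
I: reaches L-position C → W
E: reaches L-position C → W
B: reaches L-position C → W
H: reaches L-position C → W
A: only reaches B(W), which is W → L
J: reaches L-position A → W
F: only reaches H(W), E(W), I(W), all W → L
G: reaches L-position A → W
D: reaches L-position F → W
From G, the L positions reachable in one move are: A.

Move to A.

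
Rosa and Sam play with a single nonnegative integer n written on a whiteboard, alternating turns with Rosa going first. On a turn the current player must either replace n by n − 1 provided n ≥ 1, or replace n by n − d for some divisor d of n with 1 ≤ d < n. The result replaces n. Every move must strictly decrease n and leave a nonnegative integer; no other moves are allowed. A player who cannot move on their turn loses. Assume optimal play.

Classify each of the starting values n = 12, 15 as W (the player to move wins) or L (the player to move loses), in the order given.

12: W, 15: L

Compute win/loss labels from the base case upward. A position with no move is L. Any other position is W if it can reach an L in one move, else L.
n=0: no move → L
n=1: →0(L), so W
n=2: →1(W) only, which is W, so L
n=3: →2(L), so W
n=4: →2(L), so W
n=5: →4(W) only, which is W, so L
n=6: →5(L), so W
n=7: →6(W) only, which is W, so L
n=8: →7(L), so W
n=9: →6(W), 8(W) — all W, so L
n=10: →5(L), so W
n=11: →10(W) only, which is W, so L
n=12: →9(L), so W
n=13: →12(W) only, which is W, so L
n=14: →7(L), so W
n=15: →10(W), 12(W), 14(W) — all W, so L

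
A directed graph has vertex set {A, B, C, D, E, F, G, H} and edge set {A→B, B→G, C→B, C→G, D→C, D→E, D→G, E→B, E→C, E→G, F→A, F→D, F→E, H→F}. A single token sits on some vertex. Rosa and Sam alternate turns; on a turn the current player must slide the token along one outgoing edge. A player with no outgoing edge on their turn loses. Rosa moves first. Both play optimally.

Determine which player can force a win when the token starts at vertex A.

Sam wins.

Label each position W (a win for the player to move) or L (a loss). A position with no legal move is L; any other position is W exactly when some move reaches an L, and L when every move reaches a W.
Every edge goes from a vertex to one that appears earlier in the order G, B, C, E, A, D, F, H, so processing vertices in that order labels each vertex after all of its successors.
G: no outgoing edge → L
B: →G(L), so W
C: →G(L), so W
E: →G(L), so W
A: →B(W) only, which is W, so L
D: →G(L), so W
F: →A(L), so W
H: →F(W) only, which is W, so L
Every move from A reaches a W position, so the mover loses.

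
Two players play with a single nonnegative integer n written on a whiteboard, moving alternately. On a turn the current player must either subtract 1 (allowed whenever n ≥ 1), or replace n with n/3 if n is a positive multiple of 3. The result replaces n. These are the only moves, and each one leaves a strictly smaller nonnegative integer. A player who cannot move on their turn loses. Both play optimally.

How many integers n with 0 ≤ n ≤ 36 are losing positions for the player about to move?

18

Positions with no move are L. A position that does have a move is losing for the player to move precisely when every available move leads to a winning position for the opponent. Fill in the labels:
n=0: no move → L
n=1: reaches L-position 0 → W
n=2: only reaches 1(W), which is W → L
n=3: reaches L-position 2 → W
n=4: only reaches 3(W), which is W → L
n=5: reaches L-position 4 → W
n=6: reaches L-position 2 → W
n=7: only reaches 6(W), which is W → L
n=8: reaches L-position 7 → W
n=9: only reaches 3(W), 8(W), all W → L
n=10: reaches L-position 9 → W
n=11: only reaches 10(W), which is W → L
n=12: reaches L-position 4 → W
n=13: only reaches 12(W), which is W → L
n=14: reaches L-position 13 → W
n=15: only reaches 5(W), 14(W), all W → L
n=16: reaches L-position 15 → W
n=17: only reaches 16(W), which is W → L
n=18: reaches L-position 17 → W
n=19: only reaches 18(W), which is W → L
n=20: reaches L-position 19 → W
n=21: reaches L-position 7 → W
n=22: only reaches 21(W), which is W → L
n=23: reaches L-position 22 → W
n=24: only reaches 8(W), 23(W), all W → L
n=25: reaches L-position 24 → W
n=26: only reaches 25(W), which is W → L
n=27: reaches L-position 9 → W
n=28: only reaches 27(W), which is W → L
n=29: reaches L-position 28 → W
n=30: only reaches 10(W), 29(W), all W → L
n=31: reaches L-position 30 → W
n=32: only reaches 31(W), which is W → L
n=33: reaches L-position 11 → W
n=34: only reaches 33(W), which is W → L
n=35: reaches L-position 34 → W
n=36: only reaches 12(W), 35(W), all W → L
L entries with 0 ≤ n ≤ 36: n = 0, 2, 4, 7, 9, 11, 13, 15, 17, 19, 22, 24, 26, 28, 30, 32, 34, 36; that makes 18.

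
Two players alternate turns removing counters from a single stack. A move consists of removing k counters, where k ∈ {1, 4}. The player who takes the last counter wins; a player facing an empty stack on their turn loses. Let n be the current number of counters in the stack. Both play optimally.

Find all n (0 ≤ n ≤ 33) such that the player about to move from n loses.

0, 2, 5, 7, 10, 12, 15, 17, 20, 22, 25, 27, 30, 32

Positions with no move are L. A position that does have a move is losing for the player to move precisely when every available move leads to a winning position for the opponent. Fill in the labels:
n=0: no move → L
n=1: reaches L-position 0 → W
n=2: only reaches 1(W), which is W → L
n=3: reaches L-position 2 → W
n=4: reaches L-position 0 → W
n=5: only reaches 4(W), 1(W), all W → L
n=6: reaches L-position 5 → W
n=7: only reaches 6(W), 3(W), all W → L
n=8: reaches L-position 7 → W
n=9: reaches L-position 5 → W
n=10: only reaches 9(W), 6(W), all W → L
n=11: reaches L-position 10 → W
n=12: only reaches 11(W), 8(W), all W → L
n=13: reaches L-position 12 → W
n=14: reaches L-position 10 → W
n=15: only reaches 14(W), 11(W), all W → L
n=16: reaches L-position 15 → W
n=17: only reaches 16(W), 13(W), all W → L
n=18: reaches L-position 17 → W
n=19: reaches L-position 15 → W
n=20: only reaches 19(W), 16(W), all W → L
n=21: reaches L-position 20 → W
n=22: only reaches 21(W), 18(W), all W → L
n=23: reaches L-position 22 → W
n=24: reaches L-position 20 → W
n=25: only reaches 24(W), 21(W), all W → L
n=26: reaches L-position 25 → W
n=27: only reaches 26(W), 23(W), all W → L
n=28: reaches L-position 27 → W
n=29: reaches L-position 25 → W
n=30: only reaches 29(W), 26(W), all W → L
n=31: reaches L-position 30 → W
n=32: only reaches 31(W), 28(W), all W → L
n=33: reaches L-position 32 → W
Reading off the rows marked L gives the requested list; there are 14 such values of n.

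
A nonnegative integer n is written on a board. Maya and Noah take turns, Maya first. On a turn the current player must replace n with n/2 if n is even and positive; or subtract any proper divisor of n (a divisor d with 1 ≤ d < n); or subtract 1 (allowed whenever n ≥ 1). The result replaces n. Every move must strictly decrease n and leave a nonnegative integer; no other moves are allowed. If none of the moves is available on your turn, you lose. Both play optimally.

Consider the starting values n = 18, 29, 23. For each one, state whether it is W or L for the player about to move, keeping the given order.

Work bottom-up. With no move the player to move loses. Otherwise the position is W if at least one move leads to an L position for the opponent, and L if every move leads to a W.
n=0: no move → L
n=1: reaches L-position 0 → W
n=2: only reaches 1(W), which is W → L
n=3: reaches L-position 2 → W
n=4: reaches L-position 2 → W
n=5: only reaches 4(W), which is W → L
n=6: reaches L-position 5 → W
n=7: only reaches 6(W), which is W → L
n=8: reaches L-position 7 → W
n=9: only reaches 6(W), 8(W), all W → L
n=10: reaches L-position 5 → W
n=11: only reaches 10(W), which is W → L
n=12: reaches L-position 9 → W
n=13: only reaches 12(W), which is W → L
n=14: reaches L-position 7 → W
n=15: only reaches 10(W), 12(W), 14(W), all W → L
n=16: reaches L-position 15 → W
n=17: only reaches 16(W), which is W → L
n=18: reaches L-position 9 → W
n=19: only reaches 18(W), which is W → L
n=20: reaches L-position 15 → W
n=21: only reaches 14(W), 18(W), 20(W), all W → L
n=22: reaches L-position 11 → W
n=23: only reaches 22(W), which is W → L
n=24: reaches L-position 21 → W
n=25: only reaches 20(W), 24(W), all W → L
n=26: reaches L-position 13 → W
n=27: only reaches 18(W), 24(W), 26(W), all W → L
n=28: reaches L-position 21 → W
n=29: only reaches 28(W), which is W → L

18: W, 29: L, 23: L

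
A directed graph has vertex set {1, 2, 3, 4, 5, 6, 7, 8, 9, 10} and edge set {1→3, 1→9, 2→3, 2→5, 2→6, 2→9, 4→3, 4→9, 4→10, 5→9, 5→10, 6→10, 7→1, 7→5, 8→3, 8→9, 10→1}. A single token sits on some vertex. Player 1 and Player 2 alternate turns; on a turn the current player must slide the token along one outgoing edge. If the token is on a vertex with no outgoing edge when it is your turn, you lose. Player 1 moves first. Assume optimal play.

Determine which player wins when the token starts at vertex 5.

Player 1 wins.

Use the standard recursion: the mover loses at a terminal position; elsewhere, the mover wins exactly when some move hands the opponent an L position.
Every edge goes from a vertex to one that appears earlier in the order 3, 9, 1, 8, 10, 6, 5, 2, 7, 4, so processing vertices in that order labels each vertex after all of its successors.
3: no outgoing edge → L
9: no outgoing edge → L
1: W (go to 9, an L position)
8: W (go to 9, an L position)
10: L (sole option 1(W) is W)
6: W (go to 10, an L position)
5: W (go to 10, an L position)
2: W (go to 9, an L position)
7: L (options 5(W), 1(W) are all W)
4: W (go to 10, an L position)
From 5 Player 1 can move to 10, reaching an L position.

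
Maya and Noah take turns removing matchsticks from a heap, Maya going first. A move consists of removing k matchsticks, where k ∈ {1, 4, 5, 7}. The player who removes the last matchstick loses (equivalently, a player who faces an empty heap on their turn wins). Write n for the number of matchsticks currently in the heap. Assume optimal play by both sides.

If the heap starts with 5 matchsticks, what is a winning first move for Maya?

Compute win/loss labels from the base case upward. A position with no move is W. Any other position is W if it can reach an L in one move, else L.
n=0: no move; the opponent has just taken the last matchstick and therefore loses → W
n=1: only reaches 0(W), which is W → L
n=2: reaches L-position 1 → W
n=3: only reaches 2(W), which is W → L
n=4: reaches L-position 3 → W
n=5: reaches L-position 1 → W
From 5, the L positions reachable in one move are: 1.

Remove 4, leaving 1.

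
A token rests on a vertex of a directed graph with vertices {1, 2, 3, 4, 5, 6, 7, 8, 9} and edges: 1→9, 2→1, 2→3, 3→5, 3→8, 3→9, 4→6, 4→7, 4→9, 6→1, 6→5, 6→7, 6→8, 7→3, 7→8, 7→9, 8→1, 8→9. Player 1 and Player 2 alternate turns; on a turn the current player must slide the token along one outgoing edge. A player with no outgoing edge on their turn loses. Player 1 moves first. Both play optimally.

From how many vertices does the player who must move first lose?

3

Compute win/loss labels from the base case upward. A position with no move is L. Any other position is W if it can reach an L in one move, else L.
Every edge goes from a vertex to one that appears earlier in the order 9, 5, 1, 8, 3, 7, 6, 4, 2, so processing vertices in that order labels each vertex after all of its successors.
9: no outgoing edge → L
5: no outgoing edge → L
1: can move to 9, which is L ⇒ W
8: can move to 9, which is L ⇒ W
3: can move to 5, which is L ⇒ W
7: can move to 9, which is L ⇒ W
6: can move to 5, which is L ⇒ W
4: can move to 9, which is L ⇒ W
2: moves to 3(W), 1(W); every one is W ⇒ L
The L vertices are 2, 5, 9; that is 3 in all.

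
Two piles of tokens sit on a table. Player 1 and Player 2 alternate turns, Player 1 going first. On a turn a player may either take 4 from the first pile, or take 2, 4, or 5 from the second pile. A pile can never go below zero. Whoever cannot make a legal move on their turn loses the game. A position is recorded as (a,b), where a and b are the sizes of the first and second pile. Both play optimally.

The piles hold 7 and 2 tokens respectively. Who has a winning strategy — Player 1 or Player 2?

Label each position W (a win for the player to move) or L (a loss). A position with no legal move is L; any other position is W exactly when some move reaches an L, and L when every move reaches a W.
No move ever increases a pile, so every position that can arise here has a ≤ 7 and b ≤ 2; it is enough to label the cells with 0 ≤ a ≤ 7 and 0 ≤ b ≤ 2.
Every move lowers a or b (never raises either), so fill the grid row by row in increasing a, and left to right within a row: each cell's successors are then already labelled.
      b=0  b=1  b=2
a=0:    L    L    W
a=1:    L    L    W
a=2:    L    L    W
a=3:    L    L    W
a=4:    W    W    L
a=5:    W    W    L
a=6:    W    W    L
a=7:    W    W    L
Cells with no legal move (terminal, hence L): (0,0), (0,1), (1,0), (1,1), (2,0), (2,1), (3,0), (3,1).
The remaining L cells, each justified by listing all of its moves:
(4,2): →(0,2)(W), (4,0)(W) — all W, so L
(5,2): →(1,2)(W), (5,0)(W) — all W, so L
(6,2): →(2,2)(W), (6,0)(W) — all W, so L
(7,2): →(3,2)(W), (7,0)(W) — all W, so L
Every other cell has at least one move into one of the L cells above, so it is W.
The starting position (7,2) is L: whatever Player 1 does, the opponent receives a W position.

Player 2 wins.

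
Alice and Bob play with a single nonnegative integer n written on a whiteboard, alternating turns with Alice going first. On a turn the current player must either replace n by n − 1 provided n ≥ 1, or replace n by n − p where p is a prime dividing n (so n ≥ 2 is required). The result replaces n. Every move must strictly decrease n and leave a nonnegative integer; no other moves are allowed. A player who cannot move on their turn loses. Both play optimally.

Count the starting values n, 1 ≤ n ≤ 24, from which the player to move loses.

Work bottom-up. With no move the player to move loses. Otherwise the position is W if at least one move leads to an L position for the opponent, and L if every move leads to a W.
n=0: no move → L
n=1: W (go to 0, an L position)
n=2: W (go to 0, an L position)
n=3: W (go to 0, an L position)
n=4: L (options 2(W), 3(W) are all W)
n=5: W (go to 0, an L position)
n=6: W (go to 4, an L position)
n=7: W (go to 0, an L position)
n=8: L (options 6(W), 7(W) are all W)
n=9: W (go to 8, an L position)
n=10: W (go to 8, an L position)
n=11: W (go to 0, an L position)
n=12: L (options 9(W), 10(W), 11(W) are all W)
n=13: W (go to 0, an L position)
n=14: W (go to 12, an L position)
n=15: W (go to 12, an L position)
n=16: L (options 14(W), 15(W) are all W)
n=17: W (go to 0, an L position)
n=18: W (go to 16, an L position)
n=19: W (go to 0, an L position)
n=20: L (options 15(W), 18(W), 19(W) are all W)
n=21: W (go to 20, an L position)
n=22: W (go to 20, an L position)
n=23: W (go to 0, an L position)
n=24: L (options 21(W), 22(W), 23(W) are all W)
L entries with 1 ≤ n ≤ 24 (n=0 is outside the asked range and is not counted): n = 4, 8, 12, 16, 20, 24; that makes 6.

6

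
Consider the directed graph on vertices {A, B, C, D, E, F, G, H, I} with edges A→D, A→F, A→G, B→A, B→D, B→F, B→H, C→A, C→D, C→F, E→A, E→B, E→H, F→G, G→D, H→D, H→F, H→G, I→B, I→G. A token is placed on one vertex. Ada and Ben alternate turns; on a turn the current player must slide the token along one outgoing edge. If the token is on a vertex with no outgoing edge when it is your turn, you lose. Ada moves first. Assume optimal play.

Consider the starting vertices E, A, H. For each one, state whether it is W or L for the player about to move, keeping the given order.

Compute win/loss labels from the base case upward. A position with no move is L. Any other position is W if it can reach an L in one move, else L.
Every edge goes from a vertex to one that appears earlier in the order D, G, F, H, A, B, E, I, C, so processing vertices in that order labels each vertex after all of its successors.
D: no outgoing edge → L
G: →D(L), so W
F: →G(W) only, which is W, so L
H: →F(L), so W
A: →F(L), so W
B: →F(L), so W
E: →B(W), A(W), H(W) — all W, so L
I: →B(W), G(W) — all W, so L
C: →F(L), so W

E: L, A: W, H: W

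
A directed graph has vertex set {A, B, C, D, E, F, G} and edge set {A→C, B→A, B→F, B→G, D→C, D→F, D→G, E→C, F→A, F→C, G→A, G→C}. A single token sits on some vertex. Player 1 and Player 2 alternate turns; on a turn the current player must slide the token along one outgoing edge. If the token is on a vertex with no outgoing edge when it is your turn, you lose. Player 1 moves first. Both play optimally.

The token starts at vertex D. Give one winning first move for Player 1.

Classify positions by backward induction: terminal positions (no move available) are L. From any other position, the mover wins iff some move reaches an L.
Every edge goes from a vertex to one that appears earlier in the order C, A, F, G, E, B, D, so processing vertices in that order labels each vertex after all of its successors.
C: no outgoing edge → L
A: →C(L), so W
F: →C(L), so W
G: →C(L), so W
E: →C(L), so W
B: →G(W), F(W), A(W) — all W, so L
D: →C(L), so W
From D, the L positions reachable in one move are: C.

Move to C.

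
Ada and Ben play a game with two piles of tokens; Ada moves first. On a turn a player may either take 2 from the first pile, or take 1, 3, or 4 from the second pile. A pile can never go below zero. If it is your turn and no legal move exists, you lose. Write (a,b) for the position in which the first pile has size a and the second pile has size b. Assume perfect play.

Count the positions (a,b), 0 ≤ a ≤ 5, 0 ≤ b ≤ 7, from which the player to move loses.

16

Use the standard recursion: the mover loses at a terminal position; elsewhere, the mover wins exactly when some move hands the opponent an L position.
Every move lowers a or b (never raises either), so fill the grid row by row in increasing a, and left to right within a row: each cell's successors are then already labelled.
      b=0  b=1  b=2  b=3  b=4  b=5  b=6  b=7
a=0:    L    W    L    W    W    W    W    L
a=1:    L    W    L    W    W    W    W    L
a=2:    W    L    W    L    W    W    W    W
a=3:    W    L    W    L    W    W    W    W
a=4:    L    W    L    W    W    W    W    L
a=5:    L    W    L    W    W    W    W    L
Cells with no legal move (terminal, hence L): (0,0), (1,0).
The remaining L cells, each justified by listing all of its moves:
(0,2): L (sole option (0,1)(W) is W)
(0,7): L (options (0,6)(W), (0,4)(W), (0,3)(W) are all W)
(1,2): L (sole option (1,1)(W) is W)
(1,7): L (options (1,6)(W), (1,4)(W), (1,3)(W) are all W)
(2,1): L (options (0,1)(W), (2,0)(W) are all W)
(2,3): L (options (0,3)(W), (2,2)(W), (2,0)(W) are all W)
(3,1): L (options (1,1)(W), (3,0)(W) are all W)
(3,3): L (options (1,3)(W), (3,2)(W), (3,0)(W) are all W)
(4,0): L (sole option (2,0)(W) is W)
(4,2): L (options (2,2)(W), (4,1)(W) are all W)
(4,7): L (options (2,7)(W), (4,6)(W), (4,4)(W), (4,3)(W) are all W)
(5,0): L (sole option (3,0)(W) is W)
(5,2): L (options (3,2)(W), (5,1)(W) are all W)
(5,7): L (options (3,7)(W), (5,6)(W), (5,4)(W), (5,3)(W) are all W)
Every other cell has at least one move into one of the L cells above, so it is W.
L cells per row: a=0: 3, a=1: 3, a=2: 2, a=3: 2, a=4: 3, a=5: 3; total 16.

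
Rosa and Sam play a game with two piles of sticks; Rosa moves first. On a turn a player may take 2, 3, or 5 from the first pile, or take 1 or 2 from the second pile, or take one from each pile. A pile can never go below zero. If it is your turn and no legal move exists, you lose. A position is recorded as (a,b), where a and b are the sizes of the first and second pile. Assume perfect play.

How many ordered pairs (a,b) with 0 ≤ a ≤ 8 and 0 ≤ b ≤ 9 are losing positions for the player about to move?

25

Classify positions by backward induction: terminal positions (no move available) are L. From any other position, the mover wins iff some move reaches an L.
Every move lowers a or b (never raises either), so fill the grid row by row in increasing a, and left to right within a row: each cell's successors are then already labelled.
      b=0  b=1  b=2  b=3  b=4  b=5  b=6  b=7  b=8  b=9
a=0:    L    W    W    L    W    W    L    W    W    L
a=1:    L    W    W    L    W    W    L    W    W    L
a=2:    W    W    L    W    W    L    W    W    L    W
a=3:    W    L    W    W    L    W    W    L    W    W
a=4:    W    L    W    W    L    W    W    L    W    W
a=5:    W    W    W    W    W    W    W    W    W    W
a=6:    W    W    L    W    W    L    W    W    L    W
a=7:    L    W    W    W    W    W    W    W    W    W
a=8:    L    W    W    L    W    W    L    W    W    L
Cells with no legal move (terminal, hence L): (0,0), (1,0).
The remaining L cells, each justified by listing all of its moves:
(0,3): L (options (0,2)(W), (0,1)(W) are all W)
(0,6): L (options (0,5)(W), (0,4)(W) are all W)
(0,9): L (options (0,8)(W), (0,7)(W) are all W)
(1,3): L (options (1,2)(W), (1,1)(W), (0,2)(W) are all W)
(1,6): L (options (1,5)(W), (1,4)(W), (0,5)(W) are all W)
(1,9): L (options (1,8)(W), (1,7)(W), (0,8)(W) are all W)
(2,2): L (options (0,2)(W), (2,1)(W), (2,0)(W), (1,1)(W) are all W)
(2,5): L (options (0,5)(W), (2,4)(W), (2,3)(W), (1,4)(W) are all W)
(2,8): L (options (0,8)(W), (2,7)(W), (2,6)(W), (1,7)(W) are all W)
(3,1): L (options (1,1)(W), (0,1)(W), (3,0)(W), (2,0)(W) are all W)
(3,4): L (options (1,4)(W), (0,4)(W), (3,3)(W), (3,2)(W), (2,3)(W) are all W)
(3,7): L (options (1,7)(W), (0,7)(W), (3,6)(W), (3,5)(W), (2,6)(W) are all W)
(4,1): L (options (2,1)(W), (1,1)(W), (4,0)(W), (3,0)(W) are all W)
(4,4): L (options (2,4)(W), (1,4)(W), (4,3)(W), (4,2)(W), (3,3)(W) are all W)
(4,7): L (options (2,7)(W), (1,7)(W), (4,6)(W), (4,5)(W), (3,6)(W) are all W)
(6,2): L (options (4,2)(W), (3,2)(W), (1,2)(W), (6,1)(W), (6,0)(W), (5,1)(W) are all W)
(6,5): L (options (4,5)(W), (3,5)(W), (1,5)(W), (6,4)(W), (6,3)(W), (5,4)(W) are all W)
(6,8): L (options (4,8)(W), (3,8)(W), (1,8)(W), (6,7)(W), (6,6)(W), (5,7)(W) are all W)
(7,0): L (options (5,0)(W), (4,0)(W), (2,0)(W) are all W)
(8,0): L (options (6,0)(W), (5,0)(W), (3,0)(W) are all W)
(8,3): L (options (6,3)(W), (5,3)(W), (3,3)(W), (8,2)(W), (8,1)(W), (7,2)(W) are all W)
(8,6): L (options (6,6)(W), (5,6)(W), (3,6)(W), (8,5)(W), (8,4)(W), (7,5)(W) are all W)
(8,9): L (options (6,9)(W), (5,9)(W), (3,9)(W), (8,8)(W), (8,7)(W), (7,8)(W) are all W)
Every other cell has at least one move into one of the L cells above, so it is W.
L cells per row: a=0: 4, a=1: 4, a=2: 3, a=3: 3, a=4: 3, a=5: 0, a=6: 3, a=7: 1, a=8: 4; total 25.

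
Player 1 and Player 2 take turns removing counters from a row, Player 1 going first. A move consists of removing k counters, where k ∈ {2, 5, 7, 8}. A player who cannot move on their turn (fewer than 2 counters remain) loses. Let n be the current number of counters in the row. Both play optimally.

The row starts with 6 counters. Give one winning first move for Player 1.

Remove 2, leaving 4.

Work bottom-up. With no move the player to move loses. Otherwise the position is W if at least one move leads to an L position for the opponent, and L if every move leads to a W.
n=0: no move → L
n=1: no move → L
n=2: W (go to 0, an L position)
n=3: W (go to 1, an L position)
n=4: L (sole option 2(W) is W)
n=5: W (go to 0, an L position)
n=6: W (go to 4, an L position)
From 6, the L positions reachable in one move are: 4, 1. Any move reaching one of these is winning.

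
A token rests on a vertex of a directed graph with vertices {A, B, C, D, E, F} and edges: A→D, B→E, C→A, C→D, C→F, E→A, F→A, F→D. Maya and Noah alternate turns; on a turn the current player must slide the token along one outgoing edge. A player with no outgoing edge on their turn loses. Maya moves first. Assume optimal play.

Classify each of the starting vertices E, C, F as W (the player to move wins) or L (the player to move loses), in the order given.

Use the standard recursion: the mover loses at a terminal position; elsewhere, the mover wins exactly when some move hands the opponent an L position.
Every edge goes from a vertex to one that appears earlier in the order D, A, F, C, E, B, so processing vertices in that order labels each vertex after all of its successors.
D: no outgoing edge → L
A: can move to D, which is L ⇒ W
F: can move to D, which is L ⇒ W
C: can move to D, which is L ⇒ W
E: the only move is to A(W), a W ⇒ L
B: can move to E, which is L ⇒ W

E: L, C: W, F: W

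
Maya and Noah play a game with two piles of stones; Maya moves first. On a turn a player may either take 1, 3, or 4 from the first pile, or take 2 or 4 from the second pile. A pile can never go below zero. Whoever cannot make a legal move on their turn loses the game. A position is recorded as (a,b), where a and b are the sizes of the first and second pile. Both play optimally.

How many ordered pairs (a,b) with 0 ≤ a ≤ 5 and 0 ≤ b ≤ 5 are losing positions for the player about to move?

Label each position W (a win for the player to move) or L (a loss). A position with no legal move is L; any other position is W exactly when some move reaches an L, and L when every move reaches a W.
Every move lowers a or b (never raises either), so fill the grid row by row in increasing a, and left to right within a row: each cell's successors are then already labelled.
      b=0  b=1  b=2  b=3  b=4  b=5
a=0:    L    L    W    W    W    W
a=1:    W    W    L    L    W    W
a=2:    L    L    W    W    W    W
a=3:    W    W    L    L    W    W
a=4:    W    W    W    W    L    L
a=5:    W    W    W    W    W    W
Cells with no legal move (terminal, hence L): (0,0), (0,1).
The remaining L cells, each justified by listing all of its moves:
(1,2): moves to (0,2)(W), (1,0)(W); every one is W ⇒ L
(1,3): moves to (0,3)(W), (1,1)(W); every one is W ⇒ L
(2,0): the only move is to (1,0)(W), a W ⇒ L
(2,1): the only move is to (1,1)(W), a W ⇒ L
(3,2): moves to (2,2)(W), (0,2)(W), (3,0)(W); every one is W ⇒ L
(3,3): moves to (2,3)(W), (0,3)(W), (3,1)(W); every one is W ⇒ L
(4,4): moves to (3,4)(W), (1,4)(W), (0,4)(W), (4,2)(W), (4,0)(W); every one is W ⇒ L
(4,5): moves to (3,5)(W), (1,5)(W), (0,5)(W), (4,3)(W), (4,1)(W); every one is W ⇒ L
Every other cell has at least one move into one of the L cells above, so it is W.
L cells per row: a=0: 2, a=1: 2, a=2: 2, a=3: 2, a=4: 2, a=5: 0; total 10.

10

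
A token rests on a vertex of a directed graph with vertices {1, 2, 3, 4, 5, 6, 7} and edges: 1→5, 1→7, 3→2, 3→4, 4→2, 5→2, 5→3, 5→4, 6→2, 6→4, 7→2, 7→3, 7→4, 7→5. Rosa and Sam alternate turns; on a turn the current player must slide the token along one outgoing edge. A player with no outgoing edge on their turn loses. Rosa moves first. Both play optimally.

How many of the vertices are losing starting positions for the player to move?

2

Classify positions by backward induction: terminal positions (no move available) are L. From any other position, the mover wins iff some move reaches an L.
Every edge goes from a vertex to one that appears earlier in the order 2, 4, 3, 5, 6, 7, 1, so processing vertices in that order labels each vertex after all of its successors.
2: no outgoing edge → L
4: can move to 2, which is L ⇒ W
3: can move to 2, which is L ⇒ W
5: can move to 2, which is L ⇒ W
6: can move to 2, which is L ⇒ W
7: can move to 2, which is L ⇒ W
1: moves to 7(W), 5(W); every one is W ⇒ L
The L vertices are 1, 2; that is 2 in all.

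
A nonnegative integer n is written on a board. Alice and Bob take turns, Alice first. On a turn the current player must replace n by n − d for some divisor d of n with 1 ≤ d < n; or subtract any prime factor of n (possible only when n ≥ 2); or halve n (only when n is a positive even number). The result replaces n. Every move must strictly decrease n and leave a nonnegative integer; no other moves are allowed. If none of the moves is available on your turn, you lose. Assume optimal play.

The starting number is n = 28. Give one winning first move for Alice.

Move to 14.

Build the W/L table. Terminal = L. A non-terminal position is W if it has a move to some L; otherwise it is L.
n=0: no move → L
n=1: no move → L
n=2: reaches L-position 0 → W
n=3: reaches L-position 0 → W
n=4: only reaches 2(W), 3(W), all W → L
n=5: reaches L-position 0 → W
n=6: reaches L-position 4 → W
n=7: reaches L-position 0 → W
n=8: reaches L-position 4 → W
n=9: only reaches 6(W), 8(W), all W → L
n=10: reaches L-position 9 → W
n=11: reaches L-position 0 → W
n=12: reaches L-position 9 → W
n=13: reaches L-position 0 → W
n=14: only reaches 7(W), 12(W), 13(W), all W → L
n=15: reaches L-position 14 → W
n=16: reaches L-position 14 → W
n=17: reaches L-position 0 → W
n=18: reaches L-position 9 → W
n=19: reaches L-position 0 → W
n=20: only reaches 10(W), 15(W), 16(W), 18(W), 19(W), all W → L
n=21: reaches L-position 14 → W
n=22: reaches L-position 20 → W
n=23: reaches L-position 0 → W
n=24: reaches L-position 20 → W
n=25: reaches L-position 20 → W
n=26: only reaches 13(W), 24(W), 25(W), all W → L
n=27: reaches L-position 26 → W
n=28: reaches L-position 14 → W
From 28, the L positions reachable in one move are: 14, 26. Any move reaching one of these is winning.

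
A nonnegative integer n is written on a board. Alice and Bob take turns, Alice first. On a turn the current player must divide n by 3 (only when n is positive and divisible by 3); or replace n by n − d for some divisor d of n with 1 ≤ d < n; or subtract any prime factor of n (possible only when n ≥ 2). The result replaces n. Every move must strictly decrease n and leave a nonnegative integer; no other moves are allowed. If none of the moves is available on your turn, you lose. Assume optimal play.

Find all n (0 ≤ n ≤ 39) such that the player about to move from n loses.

Use the standard recursion: the mover loses at a terminal position; elsewhere, the mover wins exactly when some move hands the opponent an L position.
n=0: no move → L
n=1: no move → L
n=2: W (go to 0, an L position)
n=3: W (go to 0, an L position)
n=4: L (options 2(W), 3(W) are all W)
n=5: W (go to 0, an L position)
n=6: W (go to 4, an L position)
n=7: W (go to 0, an L position)
n=8: W (go to 4, an L position)
n=9: L (options 3(W), 6(W), 8(W) are all W)
n=10: W (go to 9, an L position)
n=11: W (go to 0, an L position)
n=12: W (go to 4, an L position)
n=13: W (go to 0, an L position)
n=14: L (options 7(W), 12(W), 13(W) are all W)
n=15: W (go to 14, an L position)
n=16: W (go to 14, an L position)
n=17: W (go to 0, an L position)
n=18: W (go to 9, an L position)
n=19: W (go to 0, an L position)
n=20: L (options 10(W), 15(W), 16(W), 18(W), 19(W) are all W)
n=21: W (go to 14, an L position)
n=22: W (go to 20, an L position)
n=23: W (go to 0, an L position)
n=24: W (go to 20, an L position)
n=25: W (go to 20, an L position)
n=26: L (options 13(W), 24(W), 25(W) are all W)
n=27: W (go to 9, an L position)
n=28: W (go to 14, an L position)
n=29: W (go to 0, an L position)
n=30: W (go to 20, an L position)
n=31: W (go to 0, an L position)
n=32: L (options 16(W), 24(W), 28(W), 30(W), 31(W) are all W)
n=33: W (go to 32, an L position)
n=34: W (go to 32, an L position)
n=35: L (options 28(W), 30(W), 34(W) are all W)
n=36: W (go to 32, an L position)
n=37: W (go to 0, an L position)
n=38: L (options 19(W), 36(W), 37(W) are all W)
n=39: W (go to 26, an L position)
The losing starting values of n are exactly the entries labelled L in this table (10 of them).

0, 1, 4, 9, 14, 20, 26, 32, 35, 38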